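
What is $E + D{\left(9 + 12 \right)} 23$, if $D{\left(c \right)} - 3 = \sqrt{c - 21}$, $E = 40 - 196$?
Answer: $-87$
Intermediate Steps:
$E = -156$
$D{\left(c \right)} = 3 + \sqrt{-21 + c}$ ($D{\left(c \right)} = 3 + \sqrt{c - 21} = 3 + \sqrt{-21 + c}$)
$E + D{\left(9 + 12 \right)} 23 = -156 + \left(3 + \sqrt{-21 + \left(9 + 12\right)}\right) 23 = -156 + \left(3 + \sqrt{-21 + 21}\right) 23 = -156 + \left(3 + \sqrt{0}\right) 23 = -156 + \left(3 + 0\right) 23 = -156 + 3 \cdot 23 = -156 + 69 = -87$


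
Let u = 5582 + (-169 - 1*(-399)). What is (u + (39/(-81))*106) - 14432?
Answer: -234118/27 ≈ -8671.0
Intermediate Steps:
u = 5812 (u = 5582 + (-169 + 399) = 5582 + 230 = 5812)
(u + (39/(-81))*106) - 14432 = (5812 + (39/(-81))*106) - 14432 = (5812 + (39*(-1/81))*106) - 14432 = (5812 - 13/27*106) - 14432 = (5812 - 1378/27) - 14432 = 155546/27 - 14432 = -234118/27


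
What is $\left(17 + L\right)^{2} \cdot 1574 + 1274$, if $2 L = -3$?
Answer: $\frac{758855}{2} \approx 3.7943 \cdot 10^{5}$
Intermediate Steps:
$L = - \frac{3}{2}$ ($L = \frac{1}{2} \left(-3\right) = - \frac{3}{2} \approx -1.5$)
$\left(17 + L\right)^{2} \cdot 1574 + 1274 = \left(17 - \frac{3}{2}\right)^{2} \cdot 1574 + 1274 = \left(\frac{31}{2}\right)^{2} \cdot 1574 + 1274 = \frac{961}{4} \cdot 1574 + 1274 = \frac{756307}{2} + 1274 = \frac{758855}{2}$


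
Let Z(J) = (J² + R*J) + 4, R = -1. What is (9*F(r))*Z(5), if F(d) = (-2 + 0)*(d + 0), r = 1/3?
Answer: -144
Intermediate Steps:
r = ⅓ ≈ 0.33333
Z(J) = 4 + J² - J (Z(J) = (J² - J) + 4 = 4 + J² - J)
F(d) = -2*d
(9*F(r))*Z(5) = (9*(-2*⅓))*(4 + 5² - 1*5) = (9*(-⅔))*(4 + 25 - 5) = -6*24 = -144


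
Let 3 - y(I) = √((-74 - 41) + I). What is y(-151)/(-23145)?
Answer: -1/7715 + I*√266/23145 ≈ -0.00012962 + 0.00070467*I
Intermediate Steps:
y(I) = 3 - √(-115 + I) (y(I) = 3 - √((-74 - 41) + I) = 3 - √(-115 + I))
y(-151)/(-23145) = (3 - √(-115 - 151))/(-23145) = (3 - √(-266))*(-1/23145) = (3 - I*√266)*(-1/23145) = -1/7715 + I*√266/23145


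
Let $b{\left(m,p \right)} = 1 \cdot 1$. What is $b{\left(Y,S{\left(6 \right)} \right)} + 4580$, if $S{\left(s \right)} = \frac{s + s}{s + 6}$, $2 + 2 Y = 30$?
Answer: $4581$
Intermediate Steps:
$Y = 14$ ($Y = -1 + \frac{1}{2} \cdot 30 = -1 + 15 = 14$)
$S{\left(s \right)} = \frac{2 s}{6 + s}$
$b{\left(m,p \right)} = 1$
$b{\left(Y,S{\left(6 \right)} \right)} + 4580 = 1 + 4580 = 4581$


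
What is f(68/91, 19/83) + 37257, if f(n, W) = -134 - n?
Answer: 3378125/91 ≈ 37122.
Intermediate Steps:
f(68/91, 19/83) + 37257 = (-134 - 68/91) + 37257 = -12262/91 + 37257 = 3378125/91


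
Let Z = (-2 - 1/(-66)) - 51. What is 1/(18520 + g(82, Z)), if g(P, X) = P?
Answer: 1/18602 ≈ 5.3758e-5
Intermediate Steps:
Z = -3497/66 (Z = (-2 - 1*(-1/66)) - 51 = (-2 + 1/66) - 51 = -131/66 - 51 = -3497/66 ≈ -52.985)
1/(18520 + g(82, Z)) = 1/(18520 + 82) = 1/18602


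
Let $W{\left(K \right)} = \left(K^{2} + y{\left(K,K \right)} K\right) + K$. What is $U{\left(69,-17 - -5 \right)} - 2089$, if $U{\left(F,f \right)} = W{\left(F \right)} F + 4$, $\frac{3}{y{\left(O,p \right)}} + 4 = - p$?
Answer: $\frac{24162222}{73} \approx 3.3099 \cdot 10^{5}$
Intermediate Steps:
$y{\left(O,p \right)} = \frac{3}{-4 - p}$
$W{\left(K \right)} = K + K^{2} - \frac{3 K}{4 + K}$ ($W{\left(K \right)} = \left(K^{2} + - \frac{3}{4 + K} K\right) + K = \left(K^{2} - \frac{3 K}{4 + K}\right) + K = K + K^{2} - \frac{3 K}{4 + K}$)
$U{\left(F,f \right)} = 4 + \frac{F^{2} \left(-3 + \left(1 + F\right) \left(4 + F\right)\right)}{4 + F}$ ($U{\left(F,f \right)} = \frac{F \left(-3 + \left(1 + F\right) \left(4 + F\right)\right)}{4 + F} F + 4 = \frac{F^{2} \left(-3 + \left(1 + F\right) \left(4 + F\right)\right)}{4 + F} + 4 = 4 + \frac{F^{2} \left(-3 + \left(1 + F\right) \left(4 + F\right)\right)}{4 + F}$)
$U{\left(69,-17 - -5 \right)} - 2089 = \frac{16 + 4 \cdot 69 + 69^{2} \left(-3 + \left(1 + 69\right) \left(4 + 69\right)\right)}{4 + 69} - 2089 = \frac{16 + 276 + 4761 \left(-3 + 70 \cdot 73\right)}{73} - 2089 = \frac{16 + 276 + 4761 \left(-3 + 5110\right)}{73} - 2089 = \frac{16 + 276 + 4761 \cdot 5107}{73} - 2089 = \frac{16 + 276 + 24314427}{73} - 2089 = \frac{1}{73} \cdot 24314719 - 2089 = \frac{24314719}{73} - 2089 = \frac{24162222}{73}$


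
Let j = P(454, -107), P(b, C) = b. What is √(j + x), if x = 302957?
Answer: √303411 ≈ 550.83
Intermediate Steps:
j = 454
√(j + x) = √(454 + 302957) = √303411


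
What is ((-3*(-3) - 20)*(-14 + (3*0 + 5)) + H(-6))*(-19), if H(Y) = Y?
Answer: -1767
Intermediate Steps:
((-3*(-3) - 20)*(-14 + (3*0 + 5)) + H(-6))*(-19) = ((-3*(-3) - 20)*(-14 + (3*0 + 5)) - 6)*(-19) = ((9 - 20)*(-14 + (0 + 5)) - 6)*(-19) = (-11*(-14 + 5) - 6)*(-19) = (-11*(-9) - 6)*(-19) = (99 - 6)*(-19) = 93*(-19) = -1767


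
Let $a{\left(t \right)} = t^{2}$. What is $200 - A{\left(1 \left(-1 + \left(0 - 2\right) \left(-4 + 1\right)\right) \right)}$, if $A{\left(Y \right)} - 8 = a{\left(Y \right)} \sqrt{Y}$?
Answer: $192 - 25 \sqrt{5} \approx 136.1$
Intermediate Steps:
$A{\left(Y \right)} = 8 + Y^{\frac{5}{2}}$ ($A{\left(Y \right)} = 8 + Y^{2} \sqrt{Y} = 8 + Y^{\frac{5}{2}}$)
$200 - A{\left(1 \left(-1 + \left(0 - 2\right) \left(-4 + 1\right)\right) \right)} = 200 - \left(8 + \left(1 \left(-1 + \left(0 - 2\right) \left(-4 + 1\right)\right)\right)^{\frac{5}{2}}\right) = 200 - \left(8 + \left(1 \left(-1 - -6\right)\right)^{\frac{5}{2}}\right) = 200 - \left(8 + \left(1 \left(-1 + 6\right)\right)^{\frac{5}{2}}\right) = 200 - \left(8 + \left(1 \cdot 5\right)^{\frac{5}{2}}\right) = 200 - \left(8 + 5^{\frac{5}{2}}\right) = 200 - \left(8 + 25 \sqrt{5}\right) = 192 - 25 \sqrt{5}$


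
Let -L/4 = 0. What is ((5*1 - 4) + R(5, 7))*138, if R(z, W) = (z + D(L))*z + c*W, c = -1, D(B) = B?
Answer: 2622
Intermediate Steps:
L = 0 (L = -4*0 = 0)
R(z, W) = z² - W (R(z, W) = (z + 0)*z - W = z*z - W = z² - W)
((5*1 - 4) + R(5, 7))*138 = ((5*1 - 4) + (5² - 1*7))*138 = ((5 - 4) + (25 - 7))*138 = (1 + 18)*138 = 19*138 = 2622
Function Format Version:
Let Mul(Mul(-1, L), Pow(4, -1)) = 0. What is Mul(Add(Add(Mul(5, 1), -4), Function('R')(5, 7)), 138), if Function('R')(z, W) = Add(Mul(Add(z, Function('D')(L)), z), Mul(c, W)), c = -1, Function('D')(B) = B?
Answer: 2622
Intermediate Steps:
L = 0 (L = Mul(-4, 0) = 0)
Function('R')(z, W) = Add(Pow(z, 2), Mul(-1, W)) (Function('R')(z, W) = Add(Mul(Add(z, 0), z), Mul(-1, W)) = Add(Mul(z, z), Mul(-1, W)) = Add(Pow(z, 2), Mul(-1, W)))
Mul(Add(Add(Mul(5, 1), -4), Function('R')(5, 7)), 138) = Mul(Add(Add(Mul(5, 1), -4), Add(Pow(5, 2), Mul(-1, 7))), 138) = Mul(Add(Add(5, -4), Add(25, -7)), 138) = Mul(Add(1, 18), 138) = Mul(19, 138) = 2622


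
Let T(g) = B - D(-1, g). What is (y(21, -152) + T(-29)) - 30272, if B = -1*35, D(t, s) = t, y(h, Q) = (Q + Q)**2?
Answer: 62110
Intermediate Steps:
y(h, Q) = 4*Q**2 (y(h, Q) = (2*Q)**2 = 4*Q**2)
B = -35
T(g) = -34 (T(g) = -35 - 1*(-1) = -35 + 1 = -34)
(y(21, -152) + T(-29)) - 30272 = (4*(-152)**2 - 34) - 30272 = (4*23104 - 34) - 30272 = (92416 - 34) - 30272 = 92382 - 30272 = 62110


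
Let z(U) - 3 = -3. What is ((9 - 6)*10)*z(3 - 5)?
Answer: 0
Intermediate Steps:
z(U) = 0 (z(U) = 3 - 3 = 0)
((9 - 6)*10)*z(3 - 5) = ((9 - 6)*10)*0 = (3*10)*0 = 30*0 = 0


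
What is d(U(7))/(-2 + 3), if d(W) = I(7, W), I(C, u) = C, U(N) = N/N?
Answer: 7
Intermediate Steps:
U(N) = 1
d(W) = 7
d(U(7))/(-2 + 3) = 7/(-2 + 3) = 7/1 = 7*1 = 7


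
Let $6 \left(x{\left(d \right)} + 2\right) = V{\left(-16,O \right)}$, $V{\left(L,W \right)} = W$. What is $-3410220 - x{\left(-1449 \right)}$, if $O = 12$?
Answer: $-3410220$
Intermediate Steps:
$x{\left(d \right)} = 0$ ($x{\left(d \right)} = -2 + \frac{1}{6} \cdot 12 = -2 + 2 = 0$)
$-3410220 - x{\left(-1449 \right)} = -3410220 - 0 = -3410220 + 0 = -3410220$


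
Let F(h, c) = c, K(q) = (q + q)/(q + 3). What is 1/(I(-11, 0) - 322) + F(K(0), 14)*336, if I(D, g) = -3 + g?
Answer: 1528799/325 ≈ 4704.0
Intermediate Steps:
K(q) = 2*q/(3 + q) (K(q) = (2*q)/(3 + q) = 2*q/(3 + q))
1/(I(-11, 0) - 322) + F(K(0), 14)*336 = 1/((-3 + 0) - 322) + 14*336 = 1/(-3 - 322) + 4704 = 1/(-325) + 4704 = -1/325 + 4704 = 1528799/325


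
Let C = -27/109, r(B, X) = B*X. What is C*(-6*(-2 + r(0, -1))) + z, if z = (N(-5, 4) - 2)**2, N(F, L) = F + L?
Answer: 657/109 ≈ 6.0275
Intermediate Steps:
C = -27/109 (C = -27*1/109 = -27/109 ≈ -0.24771)
z = 9 (z = ((-5 + 4) - 2)**2 = (-1 - 2)**2 = (-3)**2 = 9)
C*(-6*(-2 + r(0, -1))) + z = -(-162)*(-2 + 0*(-1))/109 + 9 = -(-162)*(-2 + 0)/109 + 9 = -(-162)*(-2)/109 + 9 = -27/109*12 + 9 = -324/109 + 9 = 657/109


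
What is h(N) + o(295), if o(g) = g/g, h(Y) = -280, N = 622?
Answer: -279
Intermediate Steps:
o(g) = 1
h(N) + o(295) = -280 + 1 = -279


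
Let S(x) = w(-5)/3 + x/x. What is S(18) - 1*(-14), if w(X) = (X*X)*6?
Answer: 65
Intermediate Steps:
w(X) = 6*X² (w(X) = X²*6 = 6*X²)
S(x) = 51 (S(x) = (6*(-5)²)/3 + x/x = (6*25)*(⅓) + 1 = 150*(⅓) + 1 = 50 + 1 = 51)
S(18) - 1*(-14) = 51 - 1*(-14) = 51 + 14 = 65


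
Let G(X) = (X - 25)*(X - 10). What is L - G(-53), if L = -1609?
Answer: -6523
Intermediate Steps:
G(X) = (-25 + X)*(-10 + X)
L - G(-53) = -1609 - (250 + (-53)**2 - 35*(-53)) = -1609 - (250 + 2809 + 1855) = -1609 - 1*4914 = -1609 - 4914 = -6523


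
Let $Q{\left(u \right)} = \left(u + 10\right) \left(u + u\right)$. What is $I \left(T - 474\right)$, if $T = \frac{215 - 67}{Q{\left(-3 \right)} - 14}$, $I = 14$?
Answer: $-6673$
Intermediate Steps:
$Q{\left(u \right)} = 2 u \left(10 + u\right)$ ($Q{\left(u \right)} = \left(10 + u\right) 2 u = 2 u \left(10 + u\right)$)
$T = - \frac{37}{14}$ ($T = \frac{215 - 67}{2 \left(-3\right) \left(10 - 3\right) - 14} = \frac{148}{2 \left(-3\right) 7 - 14} = \frac{148}{-42 - 14} = \frac{148}{-56} = 148 \left(- \frac{1}{56}\right) = - \frac{37}{14} \approx -2.6429$)
$I \left(T - 474\right) = 14 \left(- \frac{37}{14} - 474\right) = 14 \left(- \frac{6673}{14}\right) = -6673$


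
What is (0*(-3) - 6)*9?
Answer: -54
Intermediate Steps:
(0*(-3) - 6)*9 = (0 - 6)*9 = -6*9 = -54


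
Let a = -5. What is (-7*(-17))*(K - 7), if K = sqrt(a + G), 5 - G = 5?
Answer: -833 + 119*I*sqrt(5) ≈ -833.0 + 266.09*I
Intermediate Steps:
G = 0 (G = 5 - 1*5 = 5 - 5 = 0)
K = I*sqrt(5) (K = sqrt(-5 + 0) = sqrt(-5) = I*sqrt(5) ≈ 2.2361*I)
(-7*(-17))*(K - 7) = (-7*(-17))*(I*sqrt(5) - 7) = 119*(-7 + I*sqrt(5)) = -833 + 119*I*sqrt(5)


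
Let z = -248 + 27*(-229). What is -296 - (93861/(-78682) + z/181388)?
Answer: -2103486019663/7135985308 ≈ -294.77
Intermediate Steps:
z = -6431 (z = -248 - 6183 = -6431)
-296 - (93861/(-78682) + z/181388) = -296 - (93861/(-78682) - 6431/181388) = -296 - (93861*(-1/78682) - 6431*1/181388) = -296 - (-93861/78682 - 6431/181388) = -296 - 1*(-8765631505/7135985308) = -296 + 8765631505/7135985308 = -2103486019663/7135985308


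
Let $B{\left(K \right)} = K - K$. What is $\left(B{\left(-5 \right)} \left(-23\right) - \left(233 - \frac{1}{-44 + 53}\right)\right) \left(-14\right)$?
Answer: $\frac{29344}{9} \approx 3260.4$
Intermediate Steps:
$B{\left(K \right)} = 0$
$\left(B{\left(-5 \right)} \left(-23\right) - \left(233 - \frac{1}{-44 + 53}\right)\right) \left(-14\right) = \left(0 \left(-23\right) - \left(233 - \frac{1}{-44 + 53}\right)\right) \left(-14\right) = \left(0 - \left(233 - \frac{1}{9}\right)\right) \left(-14\right) = \left(0 + \left(\frac{1}{9} - 233\right)\right) \left(-14\right) = \left(0 - \frac{2096}{9}\right) \left(-14\right) = \left(- \frac{2096}{9}\right) \left(-14\right) = \frac{29344}{9}$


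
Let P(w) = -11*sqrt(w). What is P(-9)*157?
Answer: -5181*I ≈ -5181.0*I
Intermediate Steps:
P(-9)*157 = -33*I*157 = -5181*I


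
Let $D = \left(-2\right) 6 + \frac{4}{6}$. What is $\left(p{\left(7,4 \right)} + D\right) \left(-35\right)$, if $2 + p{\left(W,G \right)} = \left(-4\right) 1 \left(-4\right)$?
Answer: $- \frac{280}{3} \approx -93.333$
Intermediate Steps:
$p{\left(W,G \right)} = 14$ ($p{\left(W,G \right)} = -2 + \left(-4\right) 1 \left(-4\right) = -2 - -16 = -2 + 16 = 14$)
$D = - \frac{34}{3}$ ($D = -12 + 4 \cdot \frac{1}{6} = -12 + \frac{2}{3} = - \frac{34}{3} \approx -11.333$)
$\left(p{\left(7,4 \right)} + D\right) \left(-35\right) = \left(14 - \frac{34}{3}\right) \left(-35\right) = \frac{8}{3} \left(-35\right) = - \frac{280}{3}$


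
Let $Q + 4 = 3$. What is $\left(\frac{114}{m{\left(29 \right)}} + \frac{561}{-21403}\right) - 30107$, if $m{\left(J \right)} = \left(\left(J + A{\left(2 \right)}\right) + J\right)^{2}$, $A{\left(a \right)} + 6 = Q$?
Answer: $- \frac{32863366940}{1091553} \approx -30107.0$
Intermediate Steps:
$Q = -1$ ($Q = -4 + 3 = -1$)
$A{\left(a \right)} = -7$ ($A{\left(a \right)} = -6 - 1 = -7$)
$m{\left(J \right)} = \left(-7 + 2 J\right)^{2}$ ($m{\left(J \right)} = \left(\left(J - 7\right) + J\right)^{2} = \left(\left(-7 + J\right) + J\right)^{2} = \left(-7 + 2 J\right)^{2}$)
$\left(\frac{114}{m{\left(29 \right)}} + \frac{561}{-21403}\right) - 30107 = \left(\frac{114}{\left(-7 + 2 \cdot 29\right)^{2}} + \frac{561}{-21403}\right) - 30107 = \left(\frac{114}{\left(-7 + 58\right)^{2}} + 561 \left(- \frac{1}{21403}\right)\right) - 30107 = \left(\frac{114}{51^{2}} - \frac{33}{1259}\right) - 30107 = \left(\frac{114}{2601} - \frac{33}{1259}\right) - 30107 = \left(114 \cdot \frac{1}{2601} - \frac{33}{1259}\right) - 30107 = \left(\frac{38}{867} - \frac{33}{1259}\right) - 30107 = \frac{19231}{1091553} - 30107 = - \frac{32863366940}{1091553}$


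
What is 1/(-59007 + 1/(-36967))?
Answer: -36967/2181311770 ≈ -1.6947e-5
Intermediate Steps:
1/(-59007 + 1/(-36967)) = 1/(-59007 - 1/36967) = 1/(-2181311770/36967) = -36967/2181311770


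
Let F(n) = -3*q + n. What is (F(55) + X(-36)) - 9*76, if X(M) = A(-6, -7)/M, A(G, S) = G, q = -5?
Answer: -3683/6 ≈ -613.83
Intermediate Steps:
X(M) = -6/M
F(n) = 15 + n (F(n) = -3*(-5) + n = 15 + n)
(F(55) + X(-36)) - 9*76 = ((15 + 55) - 6/(-36)) - 9*76 = (70 - 6*(-1/36)) - 684 = (70 + ⅙) - 684 = 421/6 - 684 = -3683/6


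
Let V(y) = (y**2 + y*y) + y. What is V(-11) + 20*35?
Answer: 931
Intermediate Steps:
V(y) = y + 2*y**2 (V(y) = (y**2 + y**2) + y = 2*y**2 + y = y + 2*y**2)
V(-11) + 20*35 = -11*(1 + 2*(-11)) + 20*35 = -11*(1 - 22) + 700 = -11*(-21) + 700 = 231 + 700 = 931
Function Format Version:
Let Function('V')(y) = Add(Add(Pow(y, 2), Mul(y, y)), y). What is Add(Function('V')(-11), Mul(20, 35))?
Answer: 931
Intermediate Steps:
Function('V')(y) = Add(y, Mul(2, Pow(y, 2))) (Function('V')(y) = Add(Add(Pow(y, 2), Pow(y, 2)), y) = Add(Mul(2, Pow(y, 2)), y) = Add(y, Mul(2, Pow(y, 2))))
Add(Function('V')(-11), Mul(20, 35)) = Add(Mul(-11, Add(1, Mul(2, -11))), Mul(20, 35)) = Add(Mul(-11, Add(1, -22)), 700) = Add(Mul(-11, -21), 700) = Add(231, 700) = 931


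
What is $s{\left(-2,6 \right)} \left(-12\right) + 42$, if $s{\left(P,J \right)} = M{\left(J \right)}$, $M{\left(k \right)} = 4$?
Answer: $-6$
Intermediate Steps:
$s{\left(P,J \right)} = 4$
$s{\left(-2,6 \right)} \left(-12\right) + 42 = 4 \left(-12\right) + 42 = -48 + 42 = -6$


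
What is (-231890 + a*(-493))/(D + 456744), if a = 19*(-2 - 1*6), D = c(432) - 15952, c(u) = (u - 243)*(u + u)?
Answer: -78477/302044 ≈ -0.25982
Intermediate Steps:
c(u) = 2*u*(-243 + u) (c(u) = (-243 + u)*(2*u) = 2*u*(-243 + u))
D = 147344 (D = 2*432*(-243 + 432) - 15952 = 2*432*189 - 15952 = 163296 - 15952 = 147344)
a = -152 (a = 19*(-2 - 6) = 19*(-8) = -152)
(-231890 + a*(-493))/(D + 456744) = (-231890 - 152*(-493))/(147344 + 456744) = (-231890 + 74936)/604088 = -156954*1/604088 = -78477/302044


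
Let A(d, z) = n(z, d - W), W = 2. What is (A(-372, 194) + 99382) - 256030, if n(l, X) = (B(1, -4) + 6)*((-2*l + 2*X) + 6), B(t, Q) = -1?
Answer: -162298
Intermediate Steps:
n(l, X) = 30 - 10*l + 10*X (n(l, X) = (-1 + 6)*((-2*l + 2*X) + 6) = 5*(6 - 2*l + 2*X) = 30 - 10*l + 10*X)
A(d, z) = 10 - 10*z + 10*d (A(d, z) = 30 - 10*z + 10*(d - 1*2) = 30 - 10*z + 10*(d - 2) = 30 - 10*z + 10*(-2 + d) = 30 - 10*z + (-20 + 10*d) = 10 - 10*z + 10*d)
(A(-372, 194) + 99382) - 256030 = ((10 - 10*194 + 10*(-372)) + 99382) - 256030 = ((10 - 1940 - 3720) + 99382) - 256030 = (-5650 + 99382) - 256030 = 93732 - 256030 = -162298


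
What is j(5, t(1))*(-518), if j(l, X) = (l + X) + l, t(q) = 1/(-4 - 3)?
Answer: -5106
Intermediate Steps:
t(q) = -⅐ (t(q) = 1/(-7) = -⅐)
j(l, X) = X + 2*l (j(l, X) = (X + l) + l = X + 2*l)
j(5, t(1))*(-518) = (-⅐ + 2*5)*(-518) = (-⅐ + 10)*(-518) = (69/7)*(-518) = -5106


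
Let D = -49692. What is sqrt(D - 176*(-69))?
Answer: 6*I*sqrt(1043) ≈ 193.77*I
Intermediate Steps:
sqrt(D - 176*(-69)) = sqrt(-49692 - 176*(-69)) = sqrt(-49692 + 12144) = sqrt(-37548) = 6*I*sqrt(1043)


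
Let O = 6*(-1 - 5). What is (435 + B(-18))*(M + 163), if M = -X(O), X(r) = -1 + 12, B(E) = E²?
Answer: 115368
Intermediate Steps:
O = -36 (O = 6*(-6) = -36)
X(r) = 11
M = -11 (M = -1*11 = -11)
(435 + B(-18))*(M + 163) = (435 + (-18)²)*(-11 + 163) = (435 + 324)*152 = 759*152 = 115368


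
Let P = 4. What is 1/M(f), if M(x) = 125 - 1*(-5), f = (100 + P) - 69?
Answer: 1/130 ≈ 0.0076923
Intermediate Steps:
f = 35 (f = (100 + 4) - 69 = 104 - 69 = 35)
M(x) = 130 (M(x) = 125 + 5 = 130)
1/M(f) = 1/130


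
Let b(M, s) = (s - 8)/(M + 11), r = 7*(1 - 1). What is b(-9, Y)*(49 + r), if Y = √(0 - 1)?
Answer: -196 + 49*I/2 ≈ -196.0 + 24.5*I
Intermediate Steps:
Y = I (Y = √(-1) = I ≈ 1.0*I)
r = 0 (r = 7*0 = 0)
b(M, s) = (-8 + s)/(11 + M)
b(-9, Y)*(49 + r) = ((-8 + I)/(11 - 9))*(49 + 0) = ((-8 + I)/2)*49 = (-4 + I/2)*49 = -196 + 49*I/2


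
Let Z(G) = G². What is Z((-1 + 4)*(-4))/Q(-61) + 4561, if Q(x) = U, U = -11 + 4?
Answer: 31783/7 ≈ 4540.4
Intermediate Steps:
U = -7
Q(x) = -7
Z((-1 + 4)*(-4))/Q(-61) + 4561 = ((-1 + 4)*(-4))²/(-7) + 4561 = (3*(-4))²*(-⅐) + 4561 = (-12)²*(-⅐) + 4561 = 144*(-⅐) + 4561 = -144/7 + 4561 = 31783/7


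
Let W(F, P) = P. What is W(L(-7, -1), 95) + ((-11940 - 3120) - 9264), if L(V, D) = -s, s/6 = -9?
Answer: -24229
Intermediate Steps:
s = -54 (s = 6*(-9) = -54)
L(V, D) = 54 (L(V, D) = -1*(-54) = 54)
W(L(-7, -1), 95) + ((-11940 - 3120) - 9264) = 95 + ((-11940 - 3120) - 9264) = 95 + (-15060 - 9264) = 95 - 24324 = -24229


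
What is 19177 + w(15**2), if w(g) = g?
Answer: 19402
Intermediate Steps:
19177 + w(15**2) = 19177 + 15**2 = 19177 + 225 = 19402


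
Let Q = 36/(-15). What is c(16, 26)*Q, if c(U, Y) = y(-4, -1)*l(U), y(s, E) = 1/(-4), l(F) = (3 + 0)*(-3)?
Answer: -27/5 ≈ -5.4000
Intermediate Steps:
l(F) = -9 (l(F) = 3*(-3) = -9)
y(s, E) = -¼
c(U, Y) = 9/4 (c(U, Y) = -¼*(-9) = 9/4)
Q = -12/5 (Q = 36*(-1/15) = -12/5 ≈ -2.4000)
c(16, 26)*Q = (9/4)*(-12/5) = -27/5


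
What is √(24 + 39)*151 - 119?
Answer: -119 + 453*√7 ≈ 1079.5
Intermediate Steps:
√(24 + 39)*151 - 119 = √63*151 - 119 = (3*√7)*151 - 119 = 453*√7 - 119 = -119 + 453*√7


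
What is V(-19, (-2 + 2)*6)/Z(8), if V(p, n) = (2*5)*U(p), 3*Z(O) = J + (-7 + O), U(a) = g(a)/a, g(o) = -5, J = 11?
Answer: 25/38 ≈ 0.65790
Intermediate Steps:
U(a) = -5/a
Z(O) = 4/3 + O/3 (Z(O) = (11 + (-7 + O))/3 = (4 + O)/3 = 4/3 + O/3)
V(p, n) = -50/p (V(p, n) = (2*5)*(-5/p) = 10*(-5/p) = -50/p)
V(-19, (-2 + 2)*6)/Z(8) = (-50/(-19))/(4/3 + (1/3)*8) = (-50*(-1/19))/(4/3 + 8/3) = (50/19)/4 = (50/19)*(1/4) = 25/38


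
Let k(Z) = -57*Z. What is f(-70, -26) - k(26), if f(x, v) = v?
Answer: 1456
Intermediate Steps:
f(-70, -26) - k(26) = -26 - (-57)*26 = -26 - 1*(-1482) = -26 + 1482 = 1456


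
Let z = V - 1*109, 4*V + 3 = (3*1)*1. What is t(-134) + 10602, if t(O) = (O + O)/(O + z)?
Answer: 2576554/243 ≈ 10603.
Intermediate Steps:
V = 0 (V = -3/4 + ((3*1)*1)/4 = -3/4 + (3*1)/4 = -3/4 + (1/4)*3 = -3/4 + 3/4 = 0)
z = -109 (z = 0 - 1*109 = 0 - 109 = -109)
t(O) = 2*O/(-109 + O) (t(O) = (O + O)/(O - 109) = (2*O)/(-109 + O) = 2*O/(-109 + O))
t(-134) + 10602 = 2*(-134)/(-109 - 134) + 10602 = 2*(-134)/(-243) + 10602 = 2*(-134)*(-1/243) + 10602 = 268/243 + 10602 = 2576554/243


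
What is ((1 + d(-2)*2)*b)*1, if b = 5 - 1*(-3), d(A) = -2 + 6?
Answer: 72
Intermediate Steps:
d(A) = 4
b = 8 (b = 5 + 3 = 8)
((1 + d(-2)*2)*b)*1 = ((1 + 4*2)*8)*1 = ((1 + 8)*8)*1 = (9*8)*1 = 72*1 = 72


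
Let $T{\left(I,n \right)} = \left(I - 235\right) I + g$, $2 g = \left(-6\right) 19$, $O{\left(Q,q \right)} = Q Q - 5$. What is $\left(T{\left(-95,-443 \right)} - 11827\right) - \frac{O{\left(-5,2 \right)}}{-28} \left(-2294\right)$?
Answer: $\frac{124792}{7} \approx 17827.0$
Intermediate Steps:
$O{\left(Q,q \right)} = -5 + Q^{2}$ ($O{\left(Q,q \right)} = Q^{2} - 5 = -5 + Q^{2}$)
$g = -57$ ($g = \frac{\left(-6\right) 19}{2} = \frac{1}{2} \left(-114\right) = -57$)
$T{\left(I,n \right)} = -57 + I \left(-235 + I\right)$ ($T{\left(I,n \right)} = \left(I - 235\right) I - 57 = \left(-235 + I\right) I - 57 = I \left(-235 + I\right) - 57 = -57 + I \left(-235 + I\right)$)
$\left(T{\left(-95,-443 \right)} - 11827\right) - \frac{O{\left(-5,2 \right)}}{-28} \left(-2294\right) = \left(\left(-57 + \left(-95\right)^{2} - -22325\right) - 11827\right) - \frac{-5 + \left(-5\right)^{2}}{-28} \left(-2294\right) = \left(\left(-57 + 9025 + 22325\right) - 11827\right) - \left(-5 + 25\right) \left(- \frac{1}{28}\right) \left(-2294\right) = \left(31293 - 11827\right) - 20 \left(- \frac{1}{28}\right) \left(-2294\right) = 19466 - \left(- \frac{5}{7}\right) \left(-2294\right) = 19466 - \frac{11470}{7} = \frac{124792}{7}$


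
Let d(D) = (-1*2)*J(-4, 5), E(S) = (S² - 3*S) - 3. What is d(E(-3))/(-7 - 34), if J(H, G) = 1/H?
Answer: -1/82 ≈ -0.012195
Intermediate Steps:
E(S) = -3 + S² - 3*S
d(D) = ½ (d(D) = -1*2/(-4) = -2*(-¼) = ½)
d(E(-3))/(-7 - 34) = 1/(2*(-7 - 34)) = (½)/(-41) = (½)*(-1/41) = -1/82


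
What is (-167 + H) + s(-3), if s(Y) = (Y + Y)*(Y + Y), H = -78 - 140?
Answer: -349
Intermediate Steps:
H = -218
s(Y) = 4*Y**2 (s(Y) = (2*Y)*(2*Y) = 4*Y**2)
(-167 + H) + s(-3) = (-167 - 218) + 4*(-3)**2 = -385 + 4*9 = -385 + 36 = -349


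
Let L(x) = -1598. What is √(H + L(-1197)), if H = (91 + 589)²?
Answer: √460802 ≈ 678.82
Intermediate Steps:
H = 462400 (H = 680² = 462400)
√(H + L(-1197)) = √(462400 - 1598) = √460802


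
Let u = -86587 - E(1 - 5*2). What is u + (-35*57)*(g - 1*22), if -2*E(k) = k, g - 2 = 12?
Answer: -141263/2 ≈ -70632.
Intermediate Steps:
g = 14 (g = 2 + 12 = 14)
E(k) = -k/2
u = -173183/2 (u = -86587 - (-1)*(1 - 5*2)/2 = -86587 - (-1)*(1 - 10)/2 = -86587 - (-1)*(-9)/2 = -86587 - 1*9/2 = -86587 - 9/2 = -173183/2 ≈ -86592.)
u + (-35*57)*(g - 1*22) = -173183/2 + (-35*57)*(14 - 1*22) = -173183/2 - 1995*(14 - 22) = -173183/2 - 1995*(-8) = -173183/2 + 15960 = -141263/2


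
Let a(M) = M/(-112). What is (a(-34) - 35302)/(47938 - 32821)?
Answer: -658965/282184 ≈ -2.3352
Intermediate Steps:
a(M) = -M/112 (a(M) = M*(-1/112) = -M/112)
(a(-34) - 35302)/(47938 - 32821) = (-1/112*(-34) - 35302)/(47938 - 32821) = (17/56 - 35302)/15117 = -1976895/56*1/15117 = -658965/282184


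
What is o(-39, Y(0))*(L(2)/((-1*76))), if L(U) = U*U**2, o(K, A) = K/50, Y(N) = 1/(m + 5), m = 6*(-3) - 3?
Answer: 39/475 ≈ 0.082105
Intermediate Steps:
m = -21 (m = -18 - 3 = -21)
Y(N) = -1/16 (Y(N) = 1/(-21 + 5) = 1/(-16) = -1/16)
o(K, A) = K/50 (o(K, A) = K*(1/50) = K/50)
L(U) = U**3
o(-39, Y(0))*(L(2)/((-1*76))) = ((1/50)*(-39))*(2**3/((-1*76))) = -156/(25*(-76)) = -156*(-1)/(25*76) = -39/50*(-2/19) = 39/475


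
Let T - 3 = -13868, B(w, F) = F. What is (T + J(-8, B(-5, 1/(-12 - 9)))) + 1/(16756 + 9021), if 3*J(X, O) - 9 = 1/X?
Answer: -8575724329/618648 ≈ -13862.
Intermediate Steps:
T = -13865 (T = 3 - 13868 = -13865)
J(X, O) = 3 + 1/(3*X)
(T + J(-8, B(-5, 1/(-12 - 9)))) + 1/(16756 + 9021) = (-13865 + (3 + (⅓)/(-8))) + 1/(16756 + 9021) = (-13865 + (3 + (⅓)*(-⅛))) + 1/25777 = (-13865 + (3 - 1/24)) + 1/25777 = (-13865 + 71/24) + 1/25777 = -332689/24 + 1/25777 = -8575724329/618648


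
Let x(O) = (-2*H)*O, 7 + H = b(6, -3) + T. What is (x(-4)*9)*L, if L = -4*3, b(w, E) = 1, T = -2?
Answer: 6912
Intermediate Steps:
H = -8 (H = -7 + (1 - 2) = -7 - 1 = -8)
x(O) = 16*O (x(O) = (-2*(-8))*O = 16*O)
L = -12
(x(-4)*9)*L = ((16*(-4))*9)*(-12) = -64*9*(-12) = -576*(-12) = 6912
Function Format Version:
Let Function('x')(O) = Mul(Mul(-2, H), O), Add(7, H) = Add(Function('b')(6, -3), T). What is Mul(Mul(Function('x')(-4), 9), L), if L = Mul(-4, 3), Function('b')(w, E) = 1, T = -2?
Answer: 6912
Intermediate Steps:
H = -8 (H = Add(-7, Add(1, -2)) = Add(-7, -1) = -8)
Function('x')(O) = Mul(16, O) (Function('x')(O) = Mul(Mul(-2, -8), O) = Mul(16, O))
L = -12
Mul(Mul(Function('x')(-4), 9), L) = Mul(Mul(Mul(16, -4), 9), -12) = Mul(Mul(-64, 9), -12) = Mul(-576, -12) = 6912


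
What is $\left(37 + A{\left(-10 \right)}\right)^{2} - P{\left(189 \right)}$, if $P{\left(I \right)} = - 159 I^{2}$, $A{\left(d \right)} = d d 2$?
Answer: $5735808$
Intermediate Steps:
$A{\left(d \right)} = 2 d^{2}$ ($A{\left(d \right)} = d^{2} \cdot 2 = 2 d^{2}$)
$\left(37 + A{\left(-10 \right)}\right)^{2} - P{\left(189 \right)} = \left(37 + 2 \left(-10\right)^{2}\right)^{2} - - 159 \cdot 189^{2} = \left(37 + 2 \cdot 100\right)^{2} - \left(-159\right) 35721 = \left(37 + 200\right)^{2} - -5679639 = 237^{2} + 5679639 = 56169 + 5679639 = 5735808$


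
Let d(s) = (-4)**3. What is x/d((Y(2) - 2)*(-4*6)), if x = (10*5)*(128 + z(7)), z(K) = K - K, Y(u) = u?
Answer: -100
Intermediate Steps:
d(s) = -64
z(K) = 0
x = 6400 (x = (10*5)*(128 + 0) = 50*128 = 6400)
x/d((Y(2) - 2)*(-4*6)) = 6400/(-64) = 6400*(-1/64) = -100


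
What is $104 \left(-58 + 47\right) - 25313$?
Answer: $-26457$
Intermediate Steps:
$104 \left(-58 + 47\right) - 25313 = 104 \left(-11\right) - 25313 = -1144 - 25313 = -26457$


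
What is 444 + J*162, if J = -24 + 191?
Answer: 27498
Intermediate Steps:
J = 167
444 + J*162 = 444 + 167*162 = 444 + 27054 = 27498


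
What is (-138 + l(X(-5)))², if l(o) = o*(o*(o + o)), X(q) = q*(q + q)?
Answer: 62431019044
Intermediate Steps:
X(q) = 2*q² (X(q) = q*(2*q) = 2*q²)
l(o) = 2*o³ (l(o) = o*(o*(2*o)) = o*(2*o²) = 2*o³)
(-138 + l(X(-5)))² = (-138 + 2*(2*(-5)²)³)² = (-138 + 2*(2*25)³)² = (-138 + 2*50³)² = (-138 + 2*125000)² = (-138 + 250000)² = 249862² = 62431019044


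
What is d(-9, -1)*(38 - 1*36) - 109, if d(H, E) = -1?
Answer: -111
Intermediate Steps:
d(-9, -1)*(38 - 1*36) - 109 = -(38 - 1*36) - 109 = -(38 - 36) - 109 = -1*2 - 109 = -2 - 109 = -111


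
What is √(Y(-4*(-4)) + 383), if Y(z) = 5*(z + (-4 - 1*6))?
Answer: √413 ≈ 20.322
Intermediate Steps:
Y(z) = -50 + 5*z (Y(z) = 5*(z + (-4 - 6)) = 5*(z - 10) = 5*(-10 + z) = -50 + 5*z)
√(Y(-4*(-4)) + 383) = √((-50 + 5*(-4*(-4))) + 383) = √((-50 + 5*16) + 383) = √((-50 + 80) + 383) = √(30 + 383) = √413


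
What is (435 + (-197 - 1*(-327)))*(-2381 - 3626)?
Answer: -3393955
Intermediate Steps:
(435 + (-197 - 1*(-327)))*(-2381 - 3626) = (435 + (-197 + 327))*(-6007) = (435 + 130)*(-6007) = 565*(-6007) = -3393955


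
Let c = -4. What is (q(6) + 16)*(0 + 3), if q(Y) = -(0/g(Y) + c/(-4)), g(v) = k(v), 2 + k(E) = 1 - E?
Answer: 45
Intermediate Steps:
k(E) = -1 - E (k(E) = -2 + (1 - E) = -1 - E)
g(v) = -1 - v
q(Y) = -1 (q(Y) = -(0/(-1 - Y) - 4/(-4)) = -(0 - 4*(-1/4)) = -(0 + 1) = -1*1 = -1)
(q(6) + 16)*(0 + 3) = (-1 + 16)*(0 + 3) = 15*3 = 45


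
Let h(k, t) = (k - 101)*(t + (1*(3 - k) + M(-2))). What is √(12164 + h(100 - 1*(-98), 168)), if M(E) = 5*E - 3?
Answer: 2*√2071 ≈ 91.016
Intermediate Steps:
M(E) = -3 + 5*E
h(k, t) = (-101 + k)*(-10 + t - k) (h(k, t) = (k - 101)*(t + (1*(3 - k) + (-3 + 5*(-2)))) = (-101 + k)*(t + ((3 - k) + (-3 - 10))) = (-101 + k)*(t + ((3 - k) - 13)) = (-101 + k)*(t + (-10 - k)) = (-101 + k)*(-10 + t - k))
√(12164 + h(100 - 1*(-98), 168)) = √(12164 + (1010 - (100 - 1*(-98))² - 101*168 + 91*(100 - 1*(-98)) + (100 - 1*(-98))*168)) = √(12164 + (1010 - (100 + 98)² - 16968 + 91*(100 + 98) + (100 + 98)*168)) = √(12164 + (1010 - 1*198² - 16968 + 91*198 + 198*168)) = √(12164 + (1010 - 1*39204 - 16968 + 18018 + 33264)) = √(12164 + (1010 - 39204 - 16968 + 18018 + 33264)) = √(12164 - 3880) = √8284 = 2*√2071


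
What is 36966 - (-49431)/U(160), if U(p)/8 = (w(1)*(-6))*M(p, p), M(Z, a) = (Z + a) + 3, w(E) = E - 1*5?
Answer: 764177629/20672 ≈ 36967.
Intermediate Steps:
w(E) = -5 + E (w(E) = E - 5 = -5 + E)
M(Z, a) = 3 + Z + a
U(p) = 576 + 384*p (U(p) = 8*(((-5 + 1)*(-6))*(3 + p + p)) = 8*((-4*(-6))*(3 + 2*p)) = 8*(24*(3 + 2*p)) = 8*(72 + 48*p) = 576 + 384*p)
36966 - (-49431)/U(160) = 36966 - (-49431)/(576 + 384*160) = 36966 - (-49431)/(576 + 61440) = 36966 - (-49431)/62016 = 36966 - 1*(-16477/20672) = 36966 + 16477/20672 = 764177629/20672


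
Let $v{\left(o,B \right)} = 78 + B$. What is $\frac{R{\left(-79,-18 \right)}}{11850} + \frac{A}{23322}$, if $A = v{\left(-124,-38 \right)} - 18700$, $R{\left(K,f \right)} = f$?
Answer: $- \frac{6153911}{7676825} \approx -0.80162$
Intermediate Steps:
$A = -18660$ ($A = \left(78 - 38\right) - 18700 = 40 - 18700 = -18660$)
$\frac{R{\left(-79,-18 \right)}}{11850} + \frac{A}{23322} = - \frac{18}{11850} - \frac{18660}{23322} = \left(-18\right) \frac{1}{11850} - \frac{3110}{3887} = - \frac{3}{1975} - \frac{3110}{3887} = - \frac{6153911}{7676825}$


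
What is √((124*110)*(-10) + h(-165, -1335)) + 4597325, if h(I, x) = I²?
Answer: 4597325 + 5*I*√4367 ≈ 4.5973e+6 + 330.42*I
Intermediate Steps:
√((124*110)*(-10) + h(-165, -1335)) + 4597325 = √((124*110)*(-10) + (-165)²) + 4597325 = √(13640*(-10) + 27225) + 4597325 = √(-136400 + 27225) + 4597325 = √(-109175) + 4597325 = 5*I*√4367 + 4597325 = 4597325 + 5*I*√4367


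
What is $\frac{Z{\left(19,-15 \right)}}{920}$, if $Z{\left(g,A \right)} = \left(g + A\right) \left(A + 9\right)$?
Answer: $- \frac{3}{115} \approx -0.026087$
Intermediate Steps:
$Z{\left(g,A \right)} = \left(9 + A\right) \left(A + g\right)$ ($Z{\left(g,A \right)} = \left(A + g\right) \left(9 + A\right) = \left(9 + A\right) \left(A + g\right)$)
$\frac{Z{\left(19,-15 \right)}}{920} = \frac{\left(-15\right)^{2} + 9 \left(-15\right) + 9 \cdot 19 - 285}{920} = \left(225 - 135 + 171 - 285\right) \frac{1}{920} = \left(-24\right) \frac{1}{920} = - \frac{3}{115}$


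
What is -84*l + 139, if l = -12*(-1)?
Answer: -869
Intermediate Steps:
l = 12
-84*l + 139 = -84*12 + 139 = -1008 + 139 = -869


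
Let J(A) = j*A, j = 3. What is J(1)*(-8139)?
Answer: -24417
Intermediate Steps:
J(A) = 3*A
J(1)*(-8139) = (3*1)*(-8139) = 3*(-8139) = -24417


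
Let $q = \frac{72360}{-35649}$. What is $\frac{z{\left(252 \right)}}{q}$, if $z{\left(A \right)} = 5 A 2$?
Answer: $- \frac{83181}{67} \approx -1241.5$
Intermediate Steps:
$z{\left(A \right)} = 10 A$
$q = - \frac{8040}{3961}$ ($q = 72360 \left(- \frac{1}{35649}\right) = - \frac{8040}{3961} \approx -2.0298$)
$\frac{z{\left(252 \right)}}{q} = \frac{10 \cdot 252}{- \frac{8040}{3961}} = 2520 \left(- \frac{3961}{8040}\right) = - \frac{83181}{67}$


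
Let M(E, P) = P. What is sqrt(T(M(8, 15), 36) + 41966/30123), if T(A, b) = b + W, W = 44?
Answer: sqrt(8206194682)/10041 ≈ 9.0218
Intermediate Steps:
T(A, b) = 44 + b (T(A, b) = b + 44 = 44 + b)
sqrt(T(M(8, 15), 36) + 41966/30123) = sqrt((44 + 36) + 41966/30123) = sqrt(80 + 41966*(1/30123)) = sqrt(80 + 41966/30123) = sqrt(2451806/30123) = sqrt(8206194682)/10041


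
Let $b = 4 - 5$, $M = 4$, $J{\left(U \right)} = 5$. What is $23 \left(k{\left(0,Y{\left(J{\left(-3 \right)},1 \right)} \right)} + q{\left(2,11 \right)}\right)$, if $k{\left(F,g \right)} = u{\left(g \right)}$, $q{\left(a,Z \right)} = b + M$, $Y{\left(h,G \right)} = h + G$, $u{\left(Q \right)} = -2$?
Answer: $23$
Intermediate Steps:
$Y{\left(h,G \right)} = G + h$
$b = -1$
$q{\left(a,Z \right)} = 3$ ($q{\left(a,Z \right)} = -1 + 4 = 3$)
$k{\left(F,g \right)} = -2$
$23 \left(k{\left(0,Y{\left(J{\left(-3 \right)},1 \right)} \right)} + q{\left(2,11 \right)}\right) = 23 \left(-2 + 3\right) = 23 \cdot 1 = 23$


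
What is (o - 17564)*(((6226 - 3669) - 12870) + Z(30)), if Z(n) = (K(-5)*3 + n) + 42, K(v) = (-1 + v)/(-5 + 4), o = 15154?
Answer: 24637430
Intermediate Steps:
K(v) = 1 - v (K(v) = (-1 + v)/(-1) = (-1 + v)*(-1) = 1 - v)
Z(n) = 60 + n (Z(n) = ((1 - 1*(-5))*3 + n) + 42 = ((1 + 5)*3 + n) + 42 = (6*3 + n) + 42 = (18 + n) + 42 = 60 + n)
(o - 17564)*(((6226 - 3669) - 12870) + Z(30)) = (15154 - 17564)*(((6226 - 3669) - 12870) + (60 + 30)) = -2410*((2557 - 12870) + 90) = -2410*(-10313 + 90) = -2410*(-10223) = 24637430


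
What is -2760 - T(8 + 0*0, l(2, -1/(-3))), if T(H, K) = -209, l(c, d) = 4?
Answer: -2551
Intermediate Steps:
-2760 - T(8 + 0*0, l(2, -1/(-3))) = -2760 - 1*(-209) = -2760 + 209 = -2551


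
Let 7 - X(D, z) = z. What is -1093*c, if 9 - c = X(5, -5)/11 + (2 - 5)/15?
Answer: -487478/55 ≈ -8863.2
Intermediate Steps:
X(D, z) = 7 - z
c = 446/55 (c = 9 - ((7 - 1*(-5))/11 + (2 - 5)/15) = 9 - ((7 + 5)*(1/11) - 3*1/15) = 9 - (12*(1/11) - ⅕) = 9 - (12/11 - ⅕) = 9 - 1*49/55 = 9 - 49/55 = 446/55 ≈ 8.1091)
-1093*c = -1093*446/55 = -487478/55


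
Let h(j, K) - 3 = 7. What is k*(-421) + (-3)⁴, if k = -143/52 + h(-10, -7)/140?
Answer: 33843/28 ≈ 1208.7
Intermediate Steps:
h(j, K) = 10 (h(j, K) = 3 + 7 = 10)
k = -75/28 (k = -143/52 + 10/140 = -143*1/52 + 10*(1/140) = -11/4 + 1/14 = -75/28 ≈ -2.6786)
k*(-421) + (-3)⁴ = -75/28*(-421) + (-3)⁴ = 31575/28 + 81 = 33843/28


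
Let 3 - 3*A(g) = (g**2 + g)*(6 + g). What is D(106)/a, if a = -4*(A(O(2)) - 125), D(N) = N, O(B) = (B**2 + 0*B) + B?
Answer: 53/584 ≈ 0.090753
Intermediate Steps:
O(B) = B + B**2 (O(B) = (B**2 + 0) + B = B**2 + B = B + B**2)
A(g) = 1 - (6 + g)*(g + g**2)/3 (A(g) = 1 - (g**2 + g)*(6 + g)/3 = 1 - (g + g**2)*(6 + g)/3 = 1 - (6 + g)*(g + g**2)/3)
a = 1168 (a = -4*((1 - 4*(1 + 2) - 7*4*(1 + 2)**2/3 - 8*(1 + 2)**3/3) - 125) = -4*((1 - 4*3 - 7*(2*3)**2/3 - (2*3)**3/3) - 125) = -4*((1 - 2*6 - 7/3*6**2 - 1/3*6**3) - 125) = -4*((1 - 12 - 7/3*36 - 1/3*216) - 125) = -4*((1 - 12 - 84 - 72) - 125) = -4*(-167 - 125) = -4*(-292) = 1168)
D(106)/a = 106/1168 = 106*(1/1168) = 53/584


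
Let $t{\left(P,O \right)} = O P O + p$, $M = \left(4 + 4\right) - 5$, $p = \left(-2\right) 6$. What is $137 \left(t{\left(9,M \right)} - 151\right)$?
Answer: $-11234$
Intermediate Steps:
$p = -12$
$M = 3$ ($M = 8 - 5 = 3$)
$t{\left(P,O \right)} = -12 + P O^{2}$ ($t{\left(P,O \right)} = O P O - 12 = P O^{2} - 12 = -12 + P O^{2}$)
$137 \left(t{\left(9,M \right)} - 151\right) = 137 \left(\left(-12 + 9 \cdot 3^{2}\right) - 151\right) = 137 \left(\left(-12 + 9 \cdot 9\right) - 151\right) = 137 \left(\left(-12 + 81\right) - 151\right) = 137 \left(69 - 151\right) = 137 \left(-82\right) = -11234$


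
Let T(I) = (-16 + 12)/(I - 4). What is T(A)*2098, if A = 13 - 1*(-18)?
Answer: -8392/27 ≈ -310.81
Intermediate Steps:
A = 31 (A = 13 + 18 = 31)
T(I) = -4/(-4 + I)
T(A)*2098 = -4/(-4 + 31)*2098 = -4/27*2098 = -8392/27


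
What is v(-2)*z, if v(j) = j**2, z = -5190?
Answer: -20760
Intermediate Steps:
v(-2)*z = (-2)**2*(-5190) = 4*(-5190) = -20760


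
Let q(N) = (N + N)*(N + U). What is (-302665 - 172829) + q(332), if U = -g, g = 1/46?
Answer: -5866390/23 ≈ -2.5506e+5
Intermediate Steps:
g = 1/46 ≈ 0.021739
U = -1/46 (U = -1*1/46 = -1/46 ≈ -0.021739)
q(N) = 2*N*(-1/46 + N) (q(N) = (N + N)*(N - 1/46) = (2*N)*(-1/46 + N) = 2*N*(-1/46 + N))
(-302665 - 172829) + q(332) = (-302665 - 172829) + (1/23)*332*(-1 + 46*332) = -475494 + (1/23)*332*(-1 + 15272) = -475494 + (1/23)*332*15271 = -475494 + 5069972/23 = -5866390/23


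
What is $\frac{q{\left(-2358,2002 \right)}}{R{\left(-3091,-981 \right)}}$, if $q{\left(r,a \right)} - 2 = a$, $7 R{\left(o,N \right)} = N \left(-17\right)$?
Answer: $\frac{4676}{5559} \approx 0.84116$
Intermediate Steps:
$R{\left(o,N \right)} = - \frac{17 N}{7}$ ($R{\left(o,N \right)} = \frac{N \left(-17\right)}{7} = \frac{\left(-17\right) N}{7} = - \frac{17 N}{7}$)
$q{\left(r,a \right)} = 2 + a$
$\frac{q{\left(-2358,2002 \right)}}{R{\left(-3091,-981 \right)}} = \frac{2 + 2002}{\left(- \frac{17}{7}\right) \left(-981\right)} = \frac{2004}{\frac{16677}{7}} = 2004 \cdot \frac{7}{16677} = \frac{4676}{5559}$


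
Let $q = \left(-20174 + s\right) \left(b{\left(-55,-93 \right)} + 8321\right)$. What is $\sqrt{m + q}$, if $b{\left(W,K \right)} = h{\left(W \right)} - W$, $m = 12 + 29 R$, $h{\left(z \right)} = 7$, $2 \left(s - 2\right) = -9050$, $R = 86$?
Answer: $3 i \sqrt{23003605} \approx 14389.0 i$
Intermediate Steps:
$s = -4523$ ($s = 2 + \frac{1}{2} \left(-9050\right) = 2 - 4525 = -4523$)
$m = 2506$ ($m = 12 + 29 \cdot 86 = 12 + 2494 = 2506$)
$b{\left(W,K \right)} = 7 - W$
$q = -207034951$ ($q = \left(-20174 - 4523\right) \left(\left(7 - -55\right) + 8321\right) = - 24697 \left(\left(7 + 55\right) + 8321\right) = - 24697 \left(62 + 8321\right) = \left(-24697\right) 8383 = -207034951$)
$\sqrt{m + q} = \sqrt{2506 - 207034951} = \sqrt{-207032445} = 3 i \sqrt{23003605}$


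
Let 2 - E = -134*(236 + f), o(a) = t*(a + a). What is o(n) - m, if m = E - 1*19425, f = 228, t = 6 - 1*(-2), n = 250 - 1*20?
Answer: -39073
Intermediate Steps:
n = 230 (n = 250 - 20 = 230)
t = 8 (t = 6 + 2 = 8)
o(a) = 16*a (o(a) = 8*(a + a) = 8*(2*a) = 16*a)
E = 62178 (E = 2 - (-134)*(236 + 228) = 2 - (-134)*464 = 2 - 1*(-62176) = 2 + 62176 = 62178)
m = 42753 (m = 62178 - 1*19425 = 62178 - 19425 = 42753)
o(n) - m = 16*230 - 1*42753 = 3680 - 42753 = -39073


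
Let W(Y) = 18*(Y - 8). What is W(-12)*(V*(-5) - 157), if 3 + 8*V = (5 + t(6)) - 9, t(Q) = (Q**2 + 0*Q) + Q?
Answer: 64395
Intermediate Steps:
t(Q) = Q + Q**2 (t(Q) = (Q**2 + 0) + Q = Q**2 + Q = Q + Q**2)
W(Y) = -144 + 18*Y (W(Y) = 18*(-8 + Y) = -144 + 18*Y)
V = 35/8 (V = -3/8 + ((5 + 6*(1 + 6)) - 9)/8 = -3/8 + ((5 + 6*7) - 9)/8 = -3/8 + ((5 + 42) - 9)/8 = -3/8 + (47 - 9)/8 = -3/8 + (1/8)*38 = -3/8 + 19/4 = 35/8 ≈ 4.3750)
W(-12)*(V*(-5) - 157) = (-144 + 18*(-12))*((35/8)*(-5) - 157) = (-144 - 216)*(-175/8 - 157) = -360*(-1431/8) = 64395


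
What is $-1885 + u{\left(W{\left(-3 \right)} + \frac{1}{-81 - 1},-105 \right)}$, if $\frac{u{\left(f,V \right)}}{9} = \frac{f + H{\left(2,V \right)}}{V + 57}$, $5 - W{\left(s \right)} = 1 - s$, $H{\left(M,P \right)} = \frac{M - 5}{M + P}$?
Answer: $- \frac{254757127}{135136} \approx -1885.2$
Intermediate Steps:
$H{\left(M,P \right)} = \frac{-5 + M}{M + P}$
$W{\left(s \right)} = 4 + s$ ($W{\left(s \right)} = 5 - \left(1 - s\right) = 5 + \left(-1 + s\right) = 4 + s$)
$u{\left(f,V \right)} = \frac{9 \left(f - \frac{3}{2 + V}\right)}{57 + V}$ ($u{\left(f,V \right)} = 9 \frac{f + \frac{-5 + 2}{2 + V}}{V + 57} = 9 \frac{f + \frac{1}{2 + V} \left(-3\right)}{57 + V} = 9 \frac{f - \frac{3}{2 + V}}{57 + V} = \frac{9 \left(f - \frac{3}{2 + V}\right)}{57 + V}$)
$-1885 + u{\left(W{\left(-3 \right)} + \frac{1}{-81 - 1},-105 \right)} = -1885 + \frac{9 \left(-3 + \left(\left(4 - 3\right) + \frac{1}{-81 - 1}\right) \left(2 - 105\right)\right)}{\left(2 - 105\right) \left(57 - 105\right)} = -1885 + \frac{9 \left(-3 + \left(1 + \frac{1}{-82}\right) \left(-103\right)\right)}{\left(-103\right) \left(-48\right)} = -1885 + 9 \left(- \frac{1}{103}\right) \left(- \frac{1}{48}\right) \left(-3 + \left(1 - \frac{1}{82}\right) \left(-103\right)\right) = -1885 + 9 \left(- \frac{1}{103}\right) \left(- \frac{1}{48}\right) \left(-3 + \frac{81}{82} \left(-103\right)\right) = -1885 + 9 \left(- \frac{1}{103}\right) \left(- \frac{1}{48}\right) \left(-3 - \frac{8343}{82}\right) = -1885 + 9 \left(- \frac{1}{103}\right) \left(- \frac{1}{48}\right) \left(- \frac{8589}{82}\right) = -1885 - \frac{25767}{135136} = - \frac{254757127}{135136}$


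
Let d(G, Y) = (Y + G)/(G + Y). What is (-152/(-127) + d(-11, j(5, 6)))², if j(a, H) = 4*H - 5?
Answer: 77841/16129 ≈ 4.8261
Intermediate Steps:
j(a, H) = -5 + 4*H
d(G, Y) = 1 (d(G, Y) = (G + Y)/(G + Y) = 1)
(-152/(-127) + d(-11, j(5, 6)))² = (-152/(-127) + 1)² = (-152*(-1/127) + 1)² = (152/127 + 1)² = (279/127)² = 77841/16129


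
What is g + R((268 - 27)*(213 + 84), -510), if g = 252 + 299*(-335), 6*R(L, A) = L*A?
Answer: -6183958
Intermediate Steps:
R(L, A) = A*L/6 (R(L, A) = (L*A)/6 = (A*L)/6 = A*L/6)
g = -99913 (g = 252 - 100165 = -99913)
g + R((268 - 27)*(213 + 84), -510) = -99913 + (1/6)*(-510)*((268 - 27)*(213 + 84)) = -99913 + (1/6)*(-510)*(241*297) = -99913 + (1/6)*(-510)*71577 = -99913 - 6084045 = -6183958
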